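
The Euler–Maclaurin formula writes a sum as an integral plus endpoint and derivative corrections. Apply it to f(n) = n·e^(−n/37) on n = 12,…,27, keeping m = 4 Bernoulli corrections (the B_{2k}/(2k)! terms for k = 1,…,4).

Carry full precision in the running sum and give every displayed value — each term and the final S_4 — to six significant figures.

S_4 ≈ 180.174

The integral term ∫_12^27 x·e^(−x/37) dx = 169.359.
½[f(12) + f(27)] = ½[8.67619 + 13.0151] = 10.8456.
So far: 180.204.
k=1: B_{2}/(2)! × [f^{(1)}(27) − f^{(1)}(12)] = 1/12 × (0.130281 − 0.488524) = -0.0298536.
Partial sum through k=1: 180.174.
k=2: B_{4}/(4)! × [f^{(3)}(27) − f^{(3)}(12)] = −1/720 × (0.000799386 − 0.00141312) = 8.52403e-07.
Partial sum through k=2: 180.174.
k=3: B_{6}/(6)! × [f^{(5)}(27) − f^{(5)}(12)] = 1/30240 × (1.09833e-06 − 1.80379e-06) = -2.33288e-11.
Partial sum through k=3: 180.174.
k=4: B_{8}/(8)! × [f^{(7)}(27) − f^{(7)}(12)] = −1/1209600 × (1.17804e-09 − 1.88119e-09) = 5.81312e-16.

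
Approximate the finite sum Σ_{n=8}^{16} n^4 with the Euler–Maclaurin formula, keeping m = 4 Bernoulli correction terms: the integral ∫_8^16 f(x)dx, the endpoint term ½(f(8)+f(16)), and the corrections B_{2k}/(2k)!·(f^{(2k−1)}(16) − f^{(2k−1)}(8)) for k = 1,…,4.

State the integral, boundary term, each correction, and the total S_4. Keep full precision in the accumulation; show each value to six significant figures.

The integral term ∫_8^16 x^4 dx = 203162.
Boundary: ½(f(8) + f(16)) = ½(4096.00 + 65536.0) = 34816.0.
Running total after boundary: 237978.
Correction k=1: B_{2}/2! · (f^{(1)}(16) − f^{(1)}(8)) = 1/12 · (16384.0 − 2048.00) = 1194.67.
Running total after k=1: 239172.
Correction k=2: B_{4}/4! · (f^{(3)}(16) − f^{(3)}(8)) = −1/720 · (384.000 − 192.000) = -0.266667.
Running total after k=2: 239172.
Correction k=3: B_{6}/6! · (f^{(5)}(16) − f^{(5)}(8)) = 1/30240 · (0.00000 − 0.00000) = 0.00000.
Running total after k=3: 239172.
Correction k=4: B_{8}/8! · (f^{(7)}(16) − f^{(7)}(8)) = −1/1209600 · (0.00000 − 0.00000) = 0.00000.

S_4 ≈ 239172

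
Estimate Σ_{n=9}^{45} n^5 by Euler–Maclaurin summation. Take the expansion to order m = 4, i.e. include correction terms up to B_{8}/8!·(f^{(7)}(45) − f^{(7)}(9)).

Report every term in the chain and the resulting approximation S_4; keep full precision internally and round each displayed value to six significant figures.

S_4 ≈ 1.47787e+09

The integral term ∫_9^45 x^5 dx = 1.38387e+09.
½[f(9) + f(45)] = ½[59049.0 + 1.84528e+08] = 9.22936e+07.
Running total after boundary: 1.47617e+09.
Order-1 term: 1/12 · (2.05031e+07 − 32805.0) = 1.70586e+06.
Running total after k=1: 1.47787e+09.
Order-2 term: −1/720 · (121500 − 4860.00) = -162.000.
Running total after k=2: 1.47787e+09.
Order-3 term: 1/30240 · (120.000 − 120.000) = 0.00000.
Running total after k=3: 1.47787e+09.
Order-4 term: −1/1209600 · (0.00000 − 0.00000) = 0.00000.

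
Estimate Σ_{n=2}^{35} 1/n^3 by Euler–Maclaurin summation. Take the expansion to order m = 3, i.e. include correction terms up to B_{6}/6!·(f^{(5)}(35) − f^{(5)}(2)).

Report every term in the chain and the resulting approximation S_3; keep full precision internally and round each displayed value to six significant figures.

S_3 ≈ 0.201752

Integral: ∫_2^35 1/x^3 dx = 0.124592.
Boundary: ½(f(2) + f(35)) = ½(0.125000 + 2.33236e-05) = 0.0625117.
So far: 0.187103.
Order-1 term: 1/12 · (-1.99917e-06 − (-0.187500)) = 0.0156248.
Partial sum through k=1: 0.202728.
Order-2 term: −1/720 · (-3.26395e-08 − (-0.937500)) = -0.00130208.
Partial sum through k=2: 0.201426.
Order-3 term: 1/30240 · (-1.11907e-09 − (-9.84375)) = 0.000325521.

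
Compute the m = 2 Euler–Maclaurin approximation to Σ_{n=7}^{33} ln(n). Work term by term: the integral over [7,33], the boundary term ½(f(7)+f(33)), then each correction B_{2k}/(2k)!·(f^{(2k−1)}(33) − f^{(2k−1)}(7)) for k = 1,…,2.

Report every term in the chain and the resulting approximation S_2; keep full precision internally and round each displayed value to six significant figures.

Integral: ∫_7^33 ln(x) dx = 75.7634.
Boundary: ½(f(7) + f(33)) = ½(1.94591 + 3.49651) = 2.72121.
Integral + boundary = 78.4846.
k=1: B_{2}/(2)! × [f^{(1)}(33) − f^{(1)}(7)] = 1/12 × (0.0303030 − 0.142857) = -0.00937951.
Running total after k=1: 78.4752.
k=2: B_{4}/(4)! × [f^{(3)}(33) − f^{(3)}(7)] = −1/720 × (5.56529e-05 − 0.00583090) = 8.02118e-06.

S_2 ≈ 78.4752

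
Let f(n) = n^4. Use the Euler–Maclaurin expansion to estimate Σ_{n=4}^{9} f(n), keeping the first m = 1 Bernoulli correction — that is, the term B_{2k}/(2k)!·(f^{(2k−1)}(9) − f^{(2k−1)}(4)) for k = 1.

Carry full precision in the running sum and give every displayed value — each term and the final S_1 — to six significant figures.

Integral: ∫_4^9 x^4 dx = 11605.0.
½[f(4) + f(9)] = ½[256.000 + 6561.00] = 3408.50.
Integral + boundary = 15013.5.
Correction k=1: B_{2}/2! · (f^{(1)}(9) − f^{(1)}(4)) = 1/12 · (2916.00 − 256.000) = 221.667.

S_1 ≈ 15235.2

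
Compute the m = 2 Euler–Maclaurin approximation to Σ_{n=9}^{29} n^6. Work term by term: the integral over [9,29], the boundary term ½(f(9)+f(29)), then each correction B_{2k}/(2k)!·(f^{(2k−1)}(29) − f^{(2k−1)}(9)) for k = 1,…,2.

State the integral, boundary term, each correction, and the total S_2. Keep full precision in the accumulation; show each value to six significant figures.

S_2 ≈ 2.77148e+09

∫_9^29 x^6 dx evaluates to 2.46358e+09.
½[f(9) + f(29)] = ½[531441 + 5.94823e+08] = 2.97677e+08.
Integral + boundary = 2.76126e+09.
k=1: B_{2}/(2)! × [f^{(1)}(29) − f^{(1)}(9)] = 1/12 × (1.23067e+08 − 354294) = 1.02260e+07.
After k=1: 2.77149e+09.
k=2: B_{4}/(4)! × [f^{(3)}(29) − f^{(3)}(9)] = −1/720 × (2.92668e+06 − 87480.0) = -3943.33.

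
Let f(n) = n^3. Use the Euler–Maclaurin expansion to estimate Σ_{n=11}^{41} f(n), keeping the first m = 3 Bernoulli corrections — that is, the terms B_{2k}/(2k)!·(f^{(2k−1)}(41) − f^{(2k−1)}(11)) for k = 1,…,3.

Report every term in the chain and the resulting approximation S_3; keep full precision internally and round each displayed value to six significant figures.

Integral: ∫_11^41 x^3 dx = 702780.
Boundary: ½(f(11) + f(41)) = ½(1331.00 + 68921.0) = 35126.0.
So far: 737906.
Correction k=1: B_{2}/2! · (f^{(1)}(41) − f^{(1)}(11)) = 1/12 · (5043.00 − 363.000) = 390.000.
After k=1: 738296.
Correction k=2: B_{4}/4! · (f^{(3)}(41) − f^{(3)}(11)) = −1/720 · (6.00000 − 6.00000) = 0.00000.
After k=2: 738296.
Correction k=3: B_{6}/6! · (f^{(5)}(41) − f^{(5)}(11)) = 1/30240 · (0.00000 − 0.00000) = 0.00000.

S_3 ≈ 738296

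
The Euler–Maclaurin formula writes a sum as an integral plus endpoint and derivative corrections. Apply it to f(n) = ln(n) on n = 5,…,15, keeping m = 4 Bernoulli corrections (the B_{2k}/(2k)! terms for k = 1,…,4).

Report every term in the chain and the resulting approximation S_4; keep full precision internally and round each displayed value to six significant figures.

S_4 ≈ 24.7212

∫_5^15 ln(x) dx evaluates to 22.5736.
Endpoint term: (f(5) + f(15))/2 = (1.60944 + 2.70805)/2 = 2.15874.
Running total after boundary: 24.7323.
Order-1 term: 1/12 · (0.0666667 − 0.200000) = -0.0111111.
After k=1: 24.7212.
Order-2 term: −1/720 · (0.000592593 − 0.0160000) = 2.13992e-05.
After k=2: 24.7212.
Order-3 term: 1/30240 · (3.16049e-05 − 0.00768000) = -2.52923e-07.
After k=3: 24.7212.
Order-4 term: −1/1209600 · (4.21399e-06 − 0.00921600) = 7.61556e-09.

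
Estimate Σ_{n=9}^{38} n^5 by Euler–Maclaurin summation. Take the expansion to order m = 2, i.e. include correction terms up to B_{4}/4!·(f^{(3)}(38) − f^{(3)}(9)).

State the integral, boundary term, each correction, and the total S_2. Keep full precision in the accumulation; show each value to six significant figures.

∫_9^38 x^5 dx evaluates to 5.01734e+08.
Boundary: ½(f(9) + f(38)) = ½(59049.0 + 7.92352e+07) = 3.96471e+07.
Integral + boundary = 5.41381e+08.
Correction k=1: B_{2}/2! · (f^{(1)}(38) − f^{(1)}(9)) = 1/12 · (1.04257e+07 − 32805.0) = 866073.
Running total after k=1: 5.42247e+08.
Correction k=2: B_{4}/4! · (f^{(3)}(38) − f^{(3)}(9)) = −1/720 · (86640.0 − 4860.00) = -113.583.

S_2 ≈ 5.42247e+08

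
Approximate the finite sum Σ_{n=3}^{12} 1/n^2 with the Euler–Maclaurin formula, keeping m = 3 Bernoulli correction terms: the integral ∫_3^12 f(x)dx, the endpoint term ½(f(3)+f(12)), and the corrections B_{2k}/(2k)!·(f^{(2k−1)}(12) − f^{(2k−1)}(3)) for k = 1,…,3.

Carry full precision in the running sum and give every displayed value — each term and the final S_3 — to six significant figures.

∫_3^12 1/x^2 dx evaluates to 0.250000.
Endpoint term: (f(3) + f(12))/2 = (0.111111 + 0.00694444)/2 = 0.0590278.
Integral + boundary = 0.309028.
Correction k=1: B_{2}/2! · (f^{(1)}(12) − f^{(1)}(3)) = 1/12 · (-0.00115741 − (-0.0740741)) = 0.00607639.
After k=1: 0.315104.
Correction k=2: B_{4}/4! · (f^{(3)}(12) − f^{(3)}(3)) = −1/720 · (-9.64506e-05 − (-0.0987654)) = -0.000137040.
After k=2: 0.314967.
Correction k=3: B_{6}/6! · (f^{(5)}(12) − f^{(5)}(3)) = 1/30240 · (-2.00939e-05 − (-0.329218)) = 1.08862e-05.

S_3 ≈ 0.314978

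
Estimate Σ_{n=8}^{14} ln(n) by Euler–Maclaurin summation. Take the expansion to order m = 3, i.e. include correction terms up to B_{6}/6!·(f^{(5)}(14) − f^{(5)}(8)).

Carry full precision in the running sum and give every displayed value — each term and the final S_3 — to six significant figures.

The integral term ∫_8^14 ln(x) dx = 14.3113.
Boundary: ½(f(8) + f(14)) = ½(2.07944 + 2.63906) = 2.35925.
So far: 16.6705.
Order-1 term: 1/12 · (0.0714286 − 0.125000) = -0.00446429.
Running total after k=1: 16.6661.
Order-2 term: −1/720 · (0.000728863 − 0.00390625) = 4.41304e-06.
Running total after k=2: 16.6661.
Order-3 term: 1/30240 · (4.46243e-05 − 0.000732422) = -2.27446e-08.

S_3 ≈ 16.6661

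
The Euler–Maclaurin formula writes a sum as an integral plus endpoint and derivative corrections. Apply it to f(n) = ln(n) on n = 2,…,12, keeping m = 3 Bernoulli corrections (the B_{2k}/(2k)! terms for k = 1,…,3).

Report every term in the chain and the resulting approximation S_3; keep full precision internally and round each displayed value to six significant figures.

S_3 ≈ 19.9872

∫_2^12 ln(x) dx evaluates to 18.4326.
Endpoint term: (f(2) + f(12))/2 = (0.693147 + 2.48491)/2 = 1.58903.
So far: 20.0216.
Order-1 term: 1/12 · (0.0833333 − 0.500000) = -0.0347222.
Running total after k=1: 19.9869.
Order-2 term: −1/720 · (0.00115741 − 0.250000) = 0.000345615.
Running total after k=2: 19.9872.
Order-3 term: 1/30240 · (9.64506e-05 − 0.750000) = -2.47984e-05.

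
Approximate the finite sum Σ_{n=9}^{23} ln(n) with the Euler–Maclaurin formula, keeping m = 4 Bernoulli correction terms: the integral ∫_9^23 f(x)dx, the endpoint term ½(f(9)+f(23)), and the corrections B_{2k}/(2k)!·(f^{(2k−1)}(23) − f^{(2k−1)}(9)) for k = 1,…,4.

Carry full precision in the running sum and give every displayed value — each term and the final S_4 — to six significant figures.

Integral: ∫_9^23 ln(x) dx = 38.3413.
Endpoint term: (f(9) + f(23))/2 = (2.19722 + 3.13549)/2 = 2.66636.
Running total after boundary: 41.0077.
Correction k=1: B_{2}/2! · (f^{(1)}(23) − f^{(1)}(9)) = 1/12 · (0.0434783 − 0.111111) = -0.00563607.
Running total after k=1: 41.0021.
Correction k=2: B_{4}/4! · (f^{(3)}(23) − f^{(3)}(9)) = −1/720 · (0.000164379 − 0.00274348) = 3.58209e-06.
Running total after k=2: 41.0021.
Correction k=3: B_{6}/6! · (f^{(5)}(23) − f^{(5)}(9)) = 1/30240 · (3.72883e-06 − 0.000406442) = -1.33172e-08.
Running total after k=3: 41.0021.
Correction k=4: B_{8}/8! · (f^{(7)}(23) − f^{(7)}(9)) = −1/1209600 · (2.11465e-07 − 0.000150534) = 1.24275e-10.

S_4 ≈ 41.0021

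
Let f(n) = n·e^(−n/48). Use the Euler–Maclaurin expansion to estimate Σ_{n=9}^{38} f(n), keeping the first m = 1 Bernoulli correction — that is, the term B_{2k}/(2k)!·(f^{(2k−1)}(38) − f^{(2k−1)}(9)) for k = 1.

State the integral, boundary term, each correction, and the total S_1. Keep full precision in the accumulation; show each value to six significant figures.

S_1 ≈ 410.163

∫_9^38 x·e^(−x/48) dx evaluates to 397.872.
½[f(9) + f(38)] = ½[7.46126 + 17.2174] = 12.3393.
So far: 410.212.
k=1: B_{2}/(2)! × [f^{(1)}(38) − f^{(1)}(9)] = 1/12 × (0.0943935 − 0.673586) = -0.0482661.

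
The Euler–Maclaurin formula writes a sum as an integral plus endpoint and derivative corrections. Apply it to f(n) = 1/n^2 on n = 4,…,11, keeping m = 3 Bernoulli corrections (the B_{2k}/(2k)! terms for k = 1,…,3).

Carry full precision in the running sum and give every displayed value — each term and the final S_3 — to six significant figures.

S_3 ≈ 0.196921

∫_4^11 1/x^2 dx evaluates to 0.159091.
Endpoint term: (f(4) + f(11))/2 = (0.0625000 + 0.00826446)/2 = 0.0353822.
Integral + boundary = 0.194473.
Correction k=1: B_{2}/2! · (f^{(1)}(11) − f^{(1)}(4)) = 1/12 · (-0.00150263 − (-0.0312500)) = 0.00247895.
Running total after k=1: 0.196952.
Correction k=2: B_{4}/4! · (f^{(3)}(11) − f^{(3)}(4)) = −1/720 · (-0.000149021 − (-0.0234375)) = -3.23451e-05.
Running total after k=2: 0.196920.
Correction k=3: B_{6}/6! · (f^{(5)}(11) − f^{(5)}(4)) = 1/30240 · (-3.69474e-05 − (-0.0439453)) = 1.45200e-06.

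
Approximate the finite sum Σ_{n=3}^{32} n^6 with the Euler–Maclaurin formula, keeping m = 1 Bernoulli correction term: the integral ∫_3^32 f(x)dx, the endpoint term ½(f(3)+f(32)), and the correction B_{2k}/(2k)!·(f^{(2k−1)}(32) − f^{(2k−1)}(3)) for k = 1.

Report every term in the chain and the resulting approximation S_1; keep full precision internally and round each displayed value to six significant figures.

∫_3^32 x^6 dx evaluates to 4.90853e+09.
½[f(3) + f(32)] = ½[729.000 + 1.07374e+09] = 5.36871e+08.
Integral + boundary = 5.44541e+09.
Correction k=1: B_{2}/2! · (f^{(1)}(32) − f^{(1)}(3)) = 1/12 · (2.01327e+08 − 1458.00) = 1.67771e+07.

S_1 ≈ 5.46218e+09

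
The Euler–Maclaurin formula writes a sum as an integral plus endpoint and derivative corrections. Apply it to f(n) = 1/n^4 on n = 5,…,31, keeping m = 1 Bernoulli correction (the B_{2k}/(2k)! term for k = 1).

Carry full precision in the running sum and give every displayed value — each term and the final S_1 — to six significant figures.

S_1 ≈ 0.00356267

∫_5^31 1/x^4 dx evaluates to 0.00265548.
Boundary: ½(f(5) + f(31)) = ½(0.00160000 + 1.08281e-06) = 0.000800541.
Running total after boundary: 0.00345602.
k=1: B_{2}/(2)! × [f^{(1)}(31) − f^{(1)}(5)] = 1/12 × (-1.39718e-07 − (-0.00128000)) = 0.000106655.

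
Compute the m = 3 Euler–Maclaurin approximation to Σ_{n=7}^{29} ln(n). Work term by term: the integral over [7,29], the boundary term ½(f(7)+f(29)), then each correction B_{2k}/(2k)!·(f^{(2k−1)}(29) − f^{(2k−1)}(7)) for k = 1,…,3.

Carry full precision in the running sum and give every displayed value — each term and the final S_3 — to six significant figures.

S_3 ≈ 64.6778

The integral term ∫_7^29 ln(x) dx = 62.0302.
Endpoint term: (f(7) + f(29))/2 = (1.94591 + 3.36730)/2 = 2.65660.
So far: 64.6868.
k=1: B_{2}/(2)! × [f^{(1)}(29) − f^{(1)}(7)] = 1/12 × (0.0344828 − 0.142857) = -0.00903120.
After k=1: 64.6778.
k=2: B_{4}/(4)! × [f^{(3)}(29) − f^{(3)}(7)] = −1/720 × (8.20042e-05 − 0.00583090) = 7.98458e-06.
After k=2: 64.6778.
k=3: B_{6}/(6)! × [f^{(5)}(29) − f^{(5)}(7)] = 1/30240 × (1.17010e-06 − 0.00142798) = -4.71827e-08.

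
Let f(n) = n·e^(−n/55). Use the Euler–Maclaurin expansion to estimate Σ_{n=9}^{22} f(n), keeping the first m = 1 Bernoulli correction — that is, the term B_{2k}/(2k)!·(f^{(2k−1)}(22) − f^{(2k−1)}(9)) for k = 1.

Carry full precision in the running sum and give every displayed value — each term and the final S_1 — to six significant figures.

S_1 ≈ 161.022

Integral: ∫_9^22 x·e^(−x/55) dx = 149.853.
½[f(9) + f(22)] = ½[7.64146 + 14.7470] = 11.1942.
So far: 161.047.
k=1: B_{2}/(2)! × [f^{(1)}(22) − f^{(1)}(9)] = 1/12 × (0.402192 − 0.710115) = -0.0256603.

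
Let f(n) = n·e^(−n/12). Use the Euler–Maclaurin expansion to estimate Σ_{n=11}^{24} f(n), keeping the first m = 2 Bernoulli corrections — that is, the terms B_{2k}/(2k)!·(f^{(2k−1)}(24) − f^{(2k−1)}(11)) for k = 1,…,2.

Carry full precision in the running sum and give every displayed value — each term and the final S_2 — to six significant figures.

∫_11^24 x·e^(−x/12) dx evaluates to 51.8937.
Boundary: ½(f(11) + f(24)) = ½(4.39835 + 3.24805) = 3.82320.
Integral + boundary = 55.7169.
k=1: B_{2}/(2)! × [f^{(1)}(24) − f^{(1)}(11)] = 1/12 × (-0.135335 − 0.0333208) = -0.0140547.
Running total after k=1: 55.7028.
k=2: B_{4}/(4)! × [f^{(3)}(24) − f^{(3)}(11)] = −1/720 × (0.000939828 − 0.00578486) = 6.72921e-06.

S_2 ≈ 55.7028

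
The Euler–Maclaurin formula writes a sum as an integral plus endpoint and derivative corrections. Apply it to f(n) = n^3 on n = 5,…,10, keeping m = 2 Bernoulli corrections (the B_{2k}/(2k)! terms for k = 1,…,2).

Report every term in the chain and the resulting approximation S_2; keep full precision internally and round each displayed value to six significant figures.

S_2 ≈ 2925.00

∫_5^10 x^3 dx evaluates to 2343.75.
Endpoint term: (f(5) + f(10))/2 = (125.000 + 1000.00)/2 = 562.500.
Integral + boundary = 2906.25.
Correction k=1: B_{2}/2! · (f^{(1)}(10) − f^{(1)}(5)) = 1/12 · (300.000 − 75.0000) = 18.7500.
Running total after k=1: 2925.00.
Correction k=2: B_{4}/4! · (f^{(3)}(10) − f^{(3)}(5)) = −1/720 · (6.00000 − 6.00000) = 0.00000.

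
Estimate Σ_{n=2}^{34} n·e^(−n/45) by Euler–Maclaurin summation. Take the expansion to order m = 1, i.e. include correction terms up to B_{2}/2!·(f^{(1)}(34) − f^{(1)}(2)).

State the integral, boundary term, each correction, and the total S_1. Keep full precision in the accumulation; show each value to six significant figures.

The integral term ∫_2^34 x·e^(−x/45) dx = 353.099.
Endpoint term: (f(2) + f(34))/2 = (1.91306 + 15.9715)/2 = 8.94227.
So far: 362.041.
Order-1 term: 1/12 · (0.114828 − 0.914016) = -0.0665991.

S_1 ≈ 361.974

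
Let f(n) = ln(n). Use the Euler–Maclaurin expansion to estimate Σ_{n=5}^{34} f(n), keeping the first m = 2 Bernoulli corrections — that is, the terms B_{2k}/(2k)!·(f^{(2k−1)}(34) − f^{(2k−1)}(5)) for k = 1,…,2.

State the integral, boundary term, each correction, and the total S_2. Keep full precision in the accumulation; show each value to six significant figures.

S_2 ≈ 85.4028

Integral: ∫_5^34 ln(x) dx = 82.8491.
Endpoint term: (f(5) + f(34))/2 = (1.60944 + 3.52636)/2 = 2.56790.
Integral + boundary = 85.4170.
k=1: B_{2}/(2)! × [f^{(1)}(34) − f^{(1)}(5)] = 1/12 × (0.0294118 − 0.200000) = -0.0142157.
Partial sum through k=1: 85.4028.
k=2: B_{4}/(4)! × [f^{(3)}(34) − f^{(3)}(5)] = −1/720 × (5.08854e-05 − 0.0160000) = 2.21515e-05.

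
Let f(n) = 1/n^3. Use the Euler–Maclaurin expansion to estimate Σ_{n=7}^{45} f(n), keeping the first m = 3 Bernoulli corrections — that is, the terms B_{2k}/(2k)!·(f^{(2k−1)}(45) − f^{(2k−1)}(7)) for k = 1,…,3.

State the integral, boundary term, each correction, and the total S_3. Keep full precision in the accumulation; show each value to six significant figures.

S_3 ≈ 0.0115237

∫_7^45 1/x^3 dx evaluates to 0.00995717.
½[f(7) + f(45)] = ½[0.00291545 + 1.09739e-05] = 0.00146321.
Running total after boundary: 0.0114204.
Correction k=1: B_{2}/2! · (f^{(1)}(45) − f^{(1)}(7)) = 1/12 · (-7.31596e-07 − (-0.00124948)) = 0.000104062.
After k=1: 0.0115244.
Correction k=2: B_{4}/4! · (f^{(3)}(45) − f^{(3)}(7)) = −1/720 · (-7.22564e-09 − (-0.000509992)) = -7.08312e-07.
After k=2: 0.0115237.
Correction k=3: B_{6}/6! · (f^{(5)}(45) − f^{(5)}(7)) = 1/30240 · (-1.49865e-10 − (-0.000437136)) = 1.44555e-08.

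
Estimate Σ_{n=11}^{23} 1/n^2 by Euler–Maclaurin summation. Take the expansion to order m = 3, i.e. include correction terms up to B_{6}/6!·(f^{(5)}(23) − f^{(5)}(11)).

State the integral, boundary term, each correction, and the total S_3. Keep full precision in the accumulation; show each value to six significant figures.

S_3 ≈ 0.0526196

Integral: ∫_11^23 1/x^2 dx = 0.0474308.
½[f(11) + f(23)] = ½[0.00826446 + 0.00189036] = 0.00507741.
Integral + boundary = 0.0525082.
Order-1 term: 1/12 · (-0.000164379 − (-0.00150263)) = 0.000111521.
Partial sum through k=1: 0.0526198.
Order-2 term: −1/720 · (-3.72883e-06 − (-0.000149021)) = -2.01795e-07.
Partial sum through k=2: 0.0526196.
Order-3 term: 1/30240 · (-2.11465e-07 − (-3.69474e-05)) = 1.21481e-09.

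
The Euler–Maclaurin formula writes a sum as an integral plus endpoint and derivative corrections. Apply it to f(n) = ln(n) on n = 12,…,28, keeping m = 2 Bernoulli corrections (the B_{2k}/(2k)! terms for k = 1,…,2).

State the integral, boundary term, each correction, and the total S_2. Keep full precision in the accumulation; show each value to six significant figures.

S_2 ≈ 50.3874

∫_12^28 ln(x) dx evaluates to 47.4828.
Endpoint term: (f(12) + f(28))/2 = (2.48491 + 3.33220)/2 = 2.90856.
Running total after boundary: 50.3914.
Correction k=1: B_{2}/2! · (f^{(1)}(28) − f^{(1)}(12)) = 1/12 · (0.0357143 − 0.0833333) = -0.00396825.
Running total after k=1: 50.3874.
Correction k=2: B_{4}/4! · (f^{(3)}(28) − f^{(3)}(12)) = −1/720 · (9.11079e-05 − 0.00115741) = 1.48097e-06.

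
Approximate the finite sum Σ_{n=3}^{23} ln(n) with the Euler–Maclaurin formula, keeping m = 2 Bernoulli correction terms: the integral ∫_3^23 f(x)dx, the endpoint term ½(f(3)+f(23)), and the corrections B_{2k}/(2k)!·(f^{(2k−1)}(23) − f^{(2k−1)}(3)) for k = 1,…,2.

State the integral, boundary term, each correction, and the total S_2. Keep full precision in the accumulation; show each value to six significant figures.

Integral: ∫_3^23 ln(x) dx = 48.8205.
Endpoint term: (f(3) + f(23))/2 = (1.09861 + 3.13549)/2 = 2.11705.
Integral + boundary = 50.9376.
Correction k=1: B_{2}/2! · (f^{(1)}(23) − f^{(1)}(3)) = 1/12 · (0.0434783 − 0.333333) = -0.0241546.
After k=1: 50.9134.
Correction k=2: B_{4}/4! · (f^{(3)}(23) − f^{(3)}(3)) = −1/720 · (0.000164379 − 0.0740741) = 0.000102652.

S_2 ≈ 50.9135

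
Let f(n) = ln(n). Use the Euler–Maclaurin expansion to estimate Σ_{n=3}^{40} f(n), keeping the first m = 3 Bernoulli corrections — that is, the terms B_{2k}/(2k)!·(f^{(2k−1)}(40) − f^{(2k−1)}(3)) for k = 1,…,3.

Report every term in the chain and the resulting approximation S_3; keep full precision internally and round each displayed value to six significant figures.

∫_3^40 ln(x) dx evaluates to 107.259.
Boundary: ½(f(3) + f(40)) = ½(1.09861 + 3.68888) = 2.39375.
Running total after boundary: 109.653.
Correction k=1: B_{2}/2! · (f^{(1)}(40) − f^{(1)}(3)) = 1/12 · (0.0250000 − 0.333333) = -0.0256944.
Running total after k=1: 109.627.
Correction k=2: B_{4}/4! · (f^{(3)}(40) − f^{(3)}(3)) = −1/720 · (3.12500e-05 − 0.0740741) = 0.000102837.
Running total after k=2: 109.627.
Correction k=3: B_{6}/6! · (f^{(5)}(40) − f^{(5)}(3)) = 1/30240 · (2.34375e-07 − 0.0987654) = -3.26604e-06.

S_3 ≈ 109.627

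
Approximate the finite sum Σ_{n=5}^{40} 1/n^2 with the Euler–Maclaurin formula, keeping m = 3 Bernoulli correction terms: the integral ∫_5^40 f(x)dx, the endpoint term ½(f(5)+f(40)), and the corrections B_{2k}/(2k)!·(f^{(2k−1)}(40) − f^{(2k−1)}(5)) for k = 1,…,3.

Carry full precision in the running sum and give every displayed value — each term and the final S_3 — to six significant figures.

∫_5^40 1/x^2 dx evaluates to 0.175000.
½[f(5) + f(40)] = ½[0.0400000 + 0.000625000] = 0.0203125.
Integral + boundary = 0.195312.
Order-1 term: 1/12 · (-3.12500e-05 − (-0.0160000)) = 0.00133073.
Partial sum through k=1: 0.196643.
Order-2 term: −1/720 · (-2.34375e-07 − (-0.00768000)) = -1.06663e-05.
Partial sum through k=2: 0.196633.
Order-3 term: 1/30240 · (-4.39453e-09 − (-0.00921600)) = 3.04762e-07.

S_3 ≈ 0.196633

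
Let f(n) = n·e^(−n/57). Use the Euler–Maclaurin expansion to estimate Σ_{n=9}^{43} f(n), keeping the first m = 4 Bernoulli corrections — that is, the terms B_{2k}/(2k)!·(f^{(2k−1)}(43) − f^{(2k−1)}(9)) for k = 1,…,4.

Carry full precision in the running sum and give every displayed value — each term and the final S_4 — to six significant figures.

S_4 ≈ 545.719

The integral term ∫_9^43 x·e^(−x/57) dx = 531.815.
Boundary: ½(f(9) + f(43)) = ½(7.68546 + 20.2229) = 13.9542.
Integral + boundary = 545.769.
Correction k=1: B_{2}/2! · (f^{(1)}(43) − f^{(1)}(9)) = 1/12 · (0.115512 − 0.719107) = -0.0502996.
After k=1: 545.719.
Correction k=2: B_{4}/4! · (f^{(3)}(43) − f^{(3)}(9)) = −1/720 · (0.000325057 − 0.000746995) = 5.86025e-07.
After k=2: 545.719.
Correction k=3: B_{6}/6! · (f^{(5)}(43) − f^{(5)}(9)) = 1/30240 · (1.89154e-07 − 3.91708e-07) = -6.69820e-12.
After k=3: 545.719.
Correction k=4: B_{8}/8! · (f^{(7)}(43) − f^{(7)}(9)) = −1/1209600 · (8.56447e-11 − 1.70360e-10) = 7.00359e-17.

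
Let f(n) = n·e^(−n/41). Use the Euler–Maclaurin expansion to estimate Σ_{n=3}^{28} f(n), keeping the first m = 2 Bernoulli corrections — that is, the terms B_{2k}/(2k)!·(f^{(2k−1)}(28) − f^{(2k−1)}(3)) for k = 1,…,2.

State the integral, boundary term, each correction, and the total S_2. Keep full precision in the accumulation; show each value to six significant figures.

The integral term ∫_3^28 x·e^(−x/41) dx = 247.683.
½[f(3) + f(28)] = ½[2.78833 + 14.1438] = 8.46607.
So far: 256.149.
Order-1 term: 1/12 · (0.160165 − 0.861434) = -0.0584391.
After k=1: 256.090.
Order-2 term: −1/720 · (0.000696275 − 0.00161827) = 1.28055e-06.

S_2 ≈ 256.090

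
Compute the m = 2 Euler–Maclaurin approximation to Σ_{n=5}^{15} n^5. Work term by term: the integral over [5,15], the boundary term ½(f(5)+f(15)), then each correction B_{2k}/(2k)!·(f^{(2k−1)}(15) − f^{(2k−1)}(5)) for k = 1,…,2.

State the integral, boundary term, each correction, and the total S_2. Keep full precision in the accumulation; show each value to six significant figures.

∫_5^15 x^5 dx evaluates to 1.89583e+06.
Endpoint term: (f(5) + f(15))/2 = (3125.00 + 759375)/2 = 381250.
So far: 2.27708e+06.
Order-1 term: 1/12 · (253125 − 3125.00) = 20833.3.
Running total after k=1: 2.29792e+06.
Order-2 term: −1/720 · (13500.0 − 1500.00) = -16.6667.

S_2 ≈ 2.29790e+06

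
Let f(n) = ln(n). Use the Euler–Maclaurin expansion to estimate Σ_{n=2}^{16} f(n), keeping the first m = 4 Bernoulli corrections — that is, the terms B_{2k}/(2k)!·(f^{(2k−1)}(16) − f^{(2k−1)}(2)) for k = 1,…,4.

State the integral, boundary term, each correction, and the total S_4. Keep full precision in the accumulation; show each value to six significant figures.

S_4 ≈ 30.6719

∫_2^16 ln(x) dx evaluates to 28.9751.
Boundary: ½(f(2) + f(16)) = ½(0.693147 + 2.77259) = 1.73287.
Integral + boundary = 30.7080.
Order-1 term: 1/12 · (0.0625000 − 0.500000) = -0.0364583.
Running total after k=1: 30.6715.
Order-2 term: −1/720 · (0.000488281 − 0.250000) = 0.000346544.
Running total after k=2: 30.6719.
Order-3 term: 1/30240 · (2.28882e-05 − 0.750000) = -2.48008e-05.
Running total after k=3: 30.6719.
Order-4 term: −1/1209600 · (2.68221e-06 − 5.62500) = 4.65030e-06.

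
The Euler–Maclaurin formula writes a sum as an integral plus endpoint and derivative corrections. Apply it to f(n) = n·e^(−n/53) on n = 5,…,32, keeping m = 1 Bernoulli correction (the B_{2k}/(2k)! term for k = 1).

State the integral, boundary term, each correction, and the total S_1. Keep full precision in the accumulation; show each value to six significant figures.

S_1 ≈ 345.147

Integral: ∫_5^32 x·e^(−x/53) dx = 334.175.
Boundary: ½(f(5) + f(32)) = ½(4.54987 + 17.4958) = 11.0228.
So far: 345.198.
k=1: B_{2}/(2)! × [f^{(1)}(32) − f^{(1)}(5)] = 1/12 × (0.216635 − 0.824127) = -0.0506244.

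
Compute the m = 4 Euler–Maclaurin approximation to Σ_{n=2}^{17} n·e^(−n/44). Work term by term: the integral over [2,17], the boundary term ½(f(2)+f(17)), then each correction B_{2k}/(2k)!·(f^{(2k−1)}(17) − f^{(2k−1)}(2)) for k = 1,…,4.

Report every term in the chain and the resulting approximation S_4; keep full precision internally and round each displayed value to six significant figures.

The integral term ∫_2^17 x·e^(−x/44) dx = 110.219.
½[f(2) + f(17)] = ½[1.91113 + 11.5519] = 6.73151.
Running total after boundary: 116.950.
Correction k=1: B_{2}/2! · (f^{(1)}(17) − f^{(1)}(2)) = 1/12 · (0.416980 − 0.912128) = -0.0412623.
Running total after k=1: 116.909.
Correction k=2: B_{4}/4! · (f^{(3)}(17) − f^{(3)}(2)) = −1/720 · (0.000917369 − 0.00145829) = 7.51282e-07.
Running total after k=2: 116.909.
Correction k=3: B_{6}/6! · (f^{(5)}(17) − f^{(5)}(2)) = 1/30240 · (8.36444e-07 − 1.26314e-06) = -1.41104e-11.
Running total after k=3: 116.909.
Correction k=4: B_{8}/8! · (f^{(7)}(17) − f^{(7)}(2)) = −1/1209600 · (6.19339e-10 − 9.15824e-10) = 2.45110e-16.

S_4 ≈ 116.909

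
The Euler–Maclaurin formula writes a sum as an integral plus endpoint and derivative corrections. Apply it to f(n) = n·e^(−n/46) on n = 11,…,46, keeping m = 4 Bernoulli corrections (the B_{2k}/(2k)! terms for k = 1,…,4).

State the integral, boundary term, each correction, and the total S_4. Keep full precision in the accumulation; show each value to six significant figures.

S_4 ≈ 520.208

Integral: ∫_11^46 x·e^(−x/46) dx = 507.467.
Endpoint term: (f(11) + f(46))/2 = (8.66043 + 16.9225)/2 = 12.7914.
Running total after boundary: 520.258.
k=1: B_{2}/(2)! × [f^{(1)}(46) − f^{(1)}(11)] = 1/12 × (0.00000 − 0.599042) = -0.0499202.
Running total after k=1: 520.208.
k=2: B_{4}/(4)! × [f^{(3)}(46) − f^{(3)}(11)] = −1/720 × (0.000347712 − 0.00102725) = 9.43806e-07.
Running total after k=2: 520.208.
k=3: B_{6}/(6)! × [f^{(5)}(46) − f^{(5)}(11)] = 1/30240 × (3.28650e-07 − 8.37147e-07) = -1.68154e-11.
Running total after k=3: 520.208.
k=4: B_{8}/(8)! × [f^{(7)}(46) − f^{(7)}(11)] = −1/1209600 × (2.32975e-10 − 5.61827e-10) = 2.71868e-16.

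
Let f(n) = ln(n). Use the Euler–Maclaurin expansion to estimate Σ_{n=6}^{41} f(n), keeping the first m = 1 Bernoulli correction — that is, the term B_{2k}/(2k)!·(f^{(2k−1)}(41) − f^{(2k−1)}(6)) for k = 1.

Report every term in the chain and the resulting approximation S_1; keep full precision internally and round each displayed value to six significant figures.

∫_6^41 ln(x) dx evaluates to 106.506.
Endpoint term: (f(6) + f(41))/2 = (1.79176 + 3.71357)/2 = 2.75267.
So far: 109.259.
Correction k=1: B_{2}/2! · (f^{(1)}(41) − f^{(1)}(6)) = 1/12 · (0.0243902 − 0.166667) = -0.0118564.

S_1 ≈ 109.247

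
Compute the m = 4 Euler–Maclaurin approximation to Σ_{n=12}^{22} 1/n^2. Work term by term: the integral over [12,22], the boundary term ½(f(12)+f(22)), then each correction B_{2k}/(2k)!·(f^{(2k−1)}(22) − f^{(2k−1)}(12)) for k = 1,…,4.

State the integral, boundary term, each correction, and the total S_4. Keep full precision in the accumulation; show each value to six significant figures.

Integral: ∫_12^22 1/x^2 dx = 0.0378788.
Endpoint term: (f(12) + f(22))/2 = (0.00694444 + 0.00206612)/2 = 0.00450528.
So far: 0.0423841.
Correction k=1: B_{2}/2! · (f^{(1)}(22) − f^{(1)}(12)) = 1/12 · (-0.000187829 − (-0.00115741)) = 8.07982e-05.
Running total after k=1: 0.0424649.
Correction k=2: B_{4}/4! · (f^{(3)}(22) − f^{(3)}(12)) = −1/720 · (-4.65691e-06 − (-9.64506e-05)) = -1.27491e-07.
Running total after k=2: 0.0424647.
Correction k=3: B_{6}/6! · (f^{(5)}(22) − f^{(5)}(12)) = 1/30240 · (-2.88651e-07 − (-2.00939e-05)) = 6.54935e-10.
Running total after k=3: 0.0424647.
Correction k=4: B_{8}/8! · (f^{(7)}(22) − f^{(7)}(12)) = −1/1209600 · (-3.33977e-08 − (-7.81429e-06)) = -6.43261e-12.

S_4 ≈ 0.0424647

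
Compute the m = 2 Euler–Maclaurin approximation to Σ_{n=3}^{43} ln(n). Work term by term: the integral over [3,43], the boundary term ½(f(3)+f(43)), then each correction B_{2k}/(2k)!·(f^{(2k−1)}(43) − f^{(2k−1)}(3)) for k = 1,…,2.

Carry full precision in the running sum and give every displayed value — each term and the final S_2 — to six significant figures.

S_2 ≈ 120.840

∫_3^43 ln(x) dx evaluates to 118.436.
½[f(3) + f(43)] = ½[1.09861 + 3.76120] = 2.42991.
So far: 120.866.
Order-1 term: 1/12 · (0.0232558 − 0.333333) = -0.0258398.
After k=1: 120.840.
Order-2 term: −1/720 · (2.51550e-05 − 0.0740741) = 0.000102846.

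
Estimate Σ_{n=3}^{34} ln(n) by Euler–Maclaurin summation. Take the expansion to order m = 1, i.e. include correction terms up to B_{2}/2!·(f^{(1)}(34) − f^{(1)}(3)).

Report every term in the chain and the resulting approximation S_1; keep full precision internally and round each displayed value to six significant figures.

S_1 ≈ 87.8876

The integral term ∫_3^34 ln(x) dx = 85.6004.
Endpoint term: (f(3) + f(34))/2 = (1.09861 + 3.52636)/2 = 2.31249.
So far: 87.9129.
Correction k=1: B_{2}/2! · (f^{(1)}(34) − f^{(1)}(3)) = 1/12 · (0.0294118 − 0.333333) = -0.0253268.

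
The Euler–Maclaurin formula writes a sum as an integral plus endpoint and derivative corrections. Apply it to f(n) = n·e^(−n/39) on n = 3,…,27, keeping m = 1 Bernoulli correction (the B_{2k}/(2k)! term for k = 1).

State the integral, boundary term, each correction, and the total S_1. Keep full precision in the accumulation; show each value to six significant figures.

S_1 ≈ 236.730

∫_3^27 x·e^(−x/39) dx evaluates to 228.643.
Boundary: ½(f(3) + f(27)) = ½(2.77788 + 13.5113) = 8.14461.
Integral + boundary = 236.788.
Correction k=1: B_{2}/2! · (f^{(1)}(27) − f^{(1)}(3)) = 1/12 · (0.153975 − 0.854733) = -0.0583965.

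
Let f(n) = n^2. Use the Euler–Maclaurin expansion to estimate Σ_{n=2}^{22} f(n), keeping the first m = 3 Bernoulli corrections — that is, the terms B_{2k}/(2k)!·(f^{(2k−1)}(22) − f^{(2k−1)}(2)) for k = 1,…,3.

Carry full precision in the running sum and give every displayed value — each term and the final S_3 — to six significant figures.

The integral term ∫_2^22 x^2 dx = 3546.67.
½[f(2) + f(22)] = ½[4.00000 + 484.000] = 244.000.
So far: 3790.67.
k=1: B_{2}/(2)! × [f^{(1)}(22) − f^{(1)}(2)] = 1/12 × (44.0000 − 4.00000) = 3.33333.
Running total after k=1: 3794.00.
k=2: B_{4}/(4)! × [f^{(3)}(22) − f^{(3)}(2)] = −1/720 × (0.00000 − 0.00000) = 0.00000.
Running total after k=2: 3794.00.
k=3: B_{6}/(6)! × [f^{(5)}(22) − f^{(5)}(2)] = 1/30240 × (0.00000 − 0.00000) = 0.00000.

S_3 ≈ 3794.00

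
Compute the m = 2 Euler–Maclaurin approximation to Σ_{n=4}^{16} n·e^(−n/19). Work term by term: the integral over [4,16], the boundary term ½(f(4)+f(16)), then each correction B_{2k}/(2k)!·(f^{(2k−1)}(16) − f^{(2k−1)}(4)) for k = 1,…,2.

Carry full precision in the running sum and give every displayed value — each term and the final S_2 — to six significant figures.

The integral term ∫_4^16 x·e^(−x/19) dx = 67.5552.
Boundary: ½(f(4) + f(16)) = ½(3.24063 + 6.89284) = 5.06674.
Running total after boundary: 72.6219.
Order-1 term: 1/12 · (0.0680215 − 0.639598) = -0.0476314.
Running total after k=1: 72.5743.
Order-2 term: −1/720 · (0.00257514 − 0.00626015) = 5.11806e-06.

S_2 ≈ 72.5743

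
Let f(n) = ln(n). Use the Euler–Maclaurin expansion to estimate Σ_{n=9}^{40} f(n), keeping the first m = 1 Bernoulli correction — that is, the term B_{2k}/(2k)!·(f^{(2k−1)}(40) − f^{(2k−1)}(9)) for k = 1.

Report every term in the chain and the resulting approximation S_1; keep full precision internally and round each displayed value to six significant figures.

∫_9^40 ln(x) dx evaluates to 96.7802.
Endpoint term: (f(9) + f(40))/2 = (2.19722 + 3.68888)/2 = 2.94305.
Integral + boundary = 99.7232.
Correction k=1: B_{2}/2! · (f^{(1)}(40) − f^{(1)}(9)) = 1/12 · (0.0250000 − 0.111111) = -0.00717593.

S_1 ≈ 99.7160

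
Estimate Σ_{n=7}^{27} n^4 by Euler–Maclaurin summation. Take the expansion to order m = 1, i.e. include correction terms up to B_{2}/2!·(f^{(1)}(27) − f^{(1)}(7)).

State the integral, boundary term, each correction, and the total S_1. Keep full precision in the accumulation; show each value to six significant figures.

S_1 ≈ 3.13979e+06

∫_7^27 x^4 dx evaluates to 2.86642e+06.
Boundary: ½(f(7) + f(27)) = ½(2401.00 + 531441) = 266921.
Integral + boundary = 3.13334e+06.
k=1: B_{2}/(2)! × [f^{(1)}(27) − f^{(1)}(7)] = 1/12 × (78732.0 − 1372.00) = 6446.67.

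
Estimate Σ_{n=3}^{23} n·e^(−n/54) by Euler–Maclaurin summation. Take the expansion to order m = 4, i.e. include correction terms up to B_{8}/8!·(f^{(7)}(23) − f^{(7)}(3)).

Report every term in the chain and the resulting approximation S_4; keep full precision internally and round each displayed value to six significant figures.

S_4 ≈ 204.691

The integral term ∫_3^23 x·e^(−x/54) dx = 195.804.
Endpoint term: (f(3) + f(23))/2 = (2.83788 + 15.0228)/2 = 8.93033.
Integral + boundary = 204.735.
k=1: B_{2}/(2)! × [f^{(1)}(23) − f^{(1)}(3)] = 1/12 × (0.374965 − 0.893406) = -0.0432034.
Running total after k=1: 204.691.
k=2: B_{4}/(4)! × [f^{(3)}(23) − f^{(3)}(3)] = −1/720 × (0.000576576 − 0.000955187) = 5.25849e-07.
Running total after k=2: 204.691.
k=3: B_{6}/(6)! × [f^{(5)}(23) − f^{(5)}(3)] = 1/30240 × (3.51359e-07 − 5.50066e-07) = -6.57101e-12.
Running total after k=3: 204.691.
k=4: B_{8}/(8)! × [f^{(7)}(23) − f^{(7)}(3)] = −1/1209600 × (1.73179e-10 − 2.64940e-10) = 7.58607e-17.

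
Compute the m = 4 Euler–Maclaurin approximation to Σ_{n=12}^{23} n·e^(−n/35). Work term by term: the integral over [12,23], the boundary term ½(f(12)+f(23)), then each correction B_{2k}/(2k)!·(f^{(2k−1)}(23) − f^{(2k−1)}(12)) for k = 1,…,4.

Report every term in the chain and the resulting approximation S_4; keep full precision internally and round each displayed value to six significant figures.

Integral: ∫_12^23 x·e^(−x/35) dx = 115.311.
Boundary: ½(f(12) + f(23)) = ½(8.51688 + 11.9216) = 10.2192.
Integral + boundary = 125.531.
k=1: B_{2}/(2)! × [f^{(1)}(23) − f^{(1)}(12)] = 1/12 × (0.177713 − 0.466400) = -0.0240573.
Partial sum through k=1: 125.507.
k=2: B_{4}/(4)! × [f^{(3)}(23) − f^{(3)}(12)] = −1/720 × (0.000991325 − 0.00153949) = 7.61345e-07.
Partial sum through k=2: 125.507.
k=3: B_{6}/(6)! × [f^{(5)}(23) − f^{(5)}(12)] = 1/30240 × (1.50006e-06 − 2.20265e-06) = -2.32338e-11.
Partial sum through k=3: 125.507.
k=4: B_{8}/(8)! × [f^{(7)}(23) − f^{(7)}(12)] = −1/1209600 × (1.78848e-09 − 2.57027e-09) = 6.46324e-16.

S_4 ≈ 125.507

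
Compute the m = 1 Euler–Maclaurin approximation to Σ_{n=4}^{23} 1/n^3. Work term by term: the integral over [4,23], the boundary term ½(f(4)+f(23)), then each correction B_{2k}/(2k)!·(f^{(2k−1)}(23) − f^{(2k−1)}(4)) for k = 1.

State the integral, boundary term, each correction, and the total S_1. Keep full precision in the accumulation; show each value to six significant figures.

S_1 ≈ 0.0391341

∫_4^23 1/x^3 dx evaluates to 0.0303048.
½[f(4) + f(23)] = ½[0.0156250 + 8.21895e-05] = 0.00785359.
Integral + boundary = 0.0381584.
k=1: B_{2}/(2)! × [f^{(1)}(23) − f^{(1)}(4)] = 1/12 × (-1.07204e-05 − (-0.0117188)) = 0.000975669.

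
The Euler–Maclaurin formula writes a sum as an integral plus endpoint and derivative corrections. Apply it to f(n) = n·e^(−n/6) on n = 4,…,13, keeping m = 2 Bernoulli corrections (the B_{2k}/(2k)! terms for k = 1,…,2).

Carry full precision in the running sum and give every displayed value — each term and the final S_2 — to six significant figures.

S_2 ≈ 19.4914

∫_4^13 x·e^(−x/6) dx evaluates to 17.7453.
Boundary: ½(f(4) + f(13)) = ½(2.05367 + 1.48926) = 1.77147.
So far: 19.5168.
k=1: B_{2}/(2)! × [f^{(1)}(13) − f^{(1)}(4)] = 1/12 × (-0.133652 − 0.171139) = -0.0253993.
Running total after k=1: 19.4914.
k=2: B_{4}/(4)! × [f^{(3)}(13) − f^{(3)}(4)] = −1/720 × (0.00265183 − 0.0332770) = 4.25350e-05.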